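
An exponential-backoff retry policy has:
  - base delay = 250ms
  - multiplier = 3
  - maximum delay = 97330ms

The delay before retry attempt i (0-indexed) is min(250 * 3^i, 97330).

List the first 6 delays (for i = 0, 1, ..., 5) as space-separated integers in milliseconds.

Computing each delay:
  i=0: min(250*3^0, 97330) = 250
  i=1: min(250*3^1, 97330) = 750
  i=2: min(250*3^2, 97330) = 2250
  i=3: min(250*3^3, 97330) = 6750
  i=4: min(250*3^4, 97330) = 20250
  i=5: min(250*3^5, 97330) = 60750

Answer: 250 750 2250 6750 20250 60750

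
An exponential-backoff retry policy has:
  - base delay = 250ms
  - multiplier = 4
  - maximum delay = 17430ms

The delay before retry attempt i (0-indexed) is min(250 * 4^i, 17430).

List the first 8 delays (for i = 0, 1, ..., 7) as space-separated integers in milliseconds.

Answer: 250 1000 4000 16000 17430 17430 17430 17430

Derivation:
Computing each delay:
  i=0: min(250*4^0, 17430) = 250
  i=1: min(250*4^1, 17430) = 1000
  i=2: min(250*4^2, 17430) = 4000
  i=3: min(250*4^3, 17430) = 16000
  i=4: min(250*4^4, 17430) = 17430
  i=5: min(250*4^5, 17430) = 17430
  i=6: min(250*4^6, 17430) = 17430
  i=7: min(250*4^7, 17430) = 17430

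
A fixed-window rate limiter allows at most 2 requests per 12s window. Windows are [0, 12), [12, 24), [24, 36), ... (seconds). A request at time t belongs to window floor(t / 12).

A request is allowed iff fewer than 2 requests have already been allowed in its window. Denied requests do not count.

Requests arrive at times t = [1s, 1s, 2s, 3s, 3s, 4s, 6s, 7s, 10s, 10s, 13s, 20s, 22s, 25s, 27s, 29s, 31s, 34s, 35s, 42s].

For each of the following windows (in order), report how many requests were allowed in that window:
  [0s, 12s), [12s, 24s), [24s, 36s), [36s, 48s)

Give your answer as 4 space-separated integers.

Processing requests:
  req#1 t=1s (window 0): ALLOW
  req#2 t=1s (window 0): ALLOW
  req#3 t=2s (window 0): DENY
  req#4 t=3s (window 0): DENY
  req#5 t=3s (window 0): DENY
  req#6 t=4s (window 0): DENY
  req#7 t=6s (window 0): DENY
  req#8 t=7s (window 0): DENY
  req#9 t=10s (window 0): DENY
  req#10 t=10s (window 0): DENY
  req#11 t=13s (window 1): ALLOW
  req#12 t=20s (window 1): ALLOW
  req#13 t=22s (window 1): DENY
  req#14 t=25s (window 2): ALLOW
  req#15 t=27s (window 2): ALLOW
  req#16 t=29s (window 2): DENY
  req#17 t=31s (window 2): DENY
  req#18 t=34s (window 2): DENY
  req#19 t=35s (window 2): DENY
  req#20 t=42s (window 3): ALLOW

Allowed counts by window: 2 2 2 1

Answer: 2 2 2 1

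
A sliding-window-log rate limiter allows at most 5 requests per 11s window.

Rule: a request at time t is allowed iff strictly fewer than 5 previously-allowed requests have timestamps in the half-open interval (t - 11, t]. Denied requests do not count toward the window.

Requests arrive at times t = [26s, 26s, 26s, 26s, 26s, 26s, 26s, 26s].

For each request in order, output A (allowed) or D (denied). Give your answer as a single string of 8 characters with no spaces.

Answer: AAAAADDD

Derivation:
Tracking allowed requests in the window:
  req#1 t=26s: ALLOW
  req#2 t=26s: ALLOW
  req#3 t=26s: ALLOW
  req#4 t=26s: ALLOW
  req#5 t=26s: ALLOW
  req#6 t=26s: DENY
  req#7 t=26s: DENY
  req#8 t=26s: DENY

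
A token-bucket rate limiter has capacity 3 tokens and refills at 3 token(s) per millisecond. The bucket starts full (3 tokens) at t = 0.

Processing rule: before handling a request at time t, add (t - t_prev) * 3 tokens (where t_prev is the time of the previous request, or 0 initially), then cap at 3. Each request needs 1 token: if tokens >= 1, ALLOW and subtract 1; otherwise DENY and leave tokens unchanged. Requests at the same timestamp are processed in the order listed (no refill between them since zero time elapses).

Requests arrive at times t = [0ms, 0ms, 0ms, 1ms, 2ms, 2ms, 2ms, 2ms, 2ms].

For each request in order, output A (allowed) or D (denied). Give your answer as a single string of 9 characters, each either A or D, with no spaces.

Simulating step by step:
  req#1 t=0ms: ALLOW
  req#2 t=0ms: ALLOW
  req#3 t=0ms: ALLOW
  req#4 t=1ms: ALLOW
  req#5 t=2ms: ALLOW
  req#6 t=2ms: ALLOW
  req#7 t=2ms: ALLOW
  req#8 t=2ms: DENY
  req#9 t=2ms: DENY

Answer: AAAAAAADD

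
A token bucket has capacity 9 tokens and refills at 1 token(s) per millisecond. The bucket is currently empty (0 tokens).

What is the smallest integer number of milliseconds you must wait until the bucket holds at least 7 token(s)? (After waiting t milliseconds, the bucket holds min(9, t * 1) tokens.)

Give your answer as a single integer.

Answer: 7

Derivation:
Need t * 1 >= 7, so t >= 7/1.
Smallest integer t = ceil(7/1) = 7.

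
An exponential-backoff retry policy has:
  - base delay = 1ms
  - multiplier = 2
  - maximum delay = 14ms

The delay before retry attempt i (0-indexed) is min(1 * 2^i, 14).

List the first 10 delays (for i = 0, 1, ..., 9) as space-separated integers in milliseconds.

Answer: 1 2 4 8 14 14 14 14 14 14

Derivation:
Computing each delay:
  i=0: min(1*2^0, 14) = 1
  i=1: min(1*2^1, 14) = 2
  i=2: min(1*2^2, 14) = 4
  i=3: min(1*2^3, 14) = 8
  i=4: min(1*2^4, 14) = 14
  i=5: min(1*2^5, 14) = 14
  i=6: min(1*2^6, 14) = 14
  i=7: min(1*2^7, 14) = 14
  i=8: min(1*2^8, 14) = 14
  i=9: min(1*2^9, 14) = 14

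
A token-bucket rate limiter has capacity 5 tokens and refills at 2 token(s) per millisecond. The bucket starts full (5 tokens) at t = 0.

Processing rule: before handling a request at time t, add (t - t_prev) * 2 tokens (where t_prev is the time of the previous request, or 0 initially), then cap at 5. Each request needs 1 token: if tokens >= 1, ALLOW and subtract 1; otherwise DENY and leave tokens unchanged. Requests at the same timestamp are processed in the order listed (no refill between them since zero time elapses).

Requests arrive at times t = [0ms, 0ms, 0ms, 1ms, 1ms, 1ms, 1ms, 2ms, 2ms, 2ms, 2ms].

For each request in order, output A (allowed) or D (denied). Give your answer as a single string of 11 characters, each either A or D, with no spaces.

Answer: AAAAAAAAADD

Derivation:
Simulating step by step:
  req#1 t=0ms: ALLOW
  req#2 t=0ms: ALLOW
  req#3 t=0ms: ALLOW
  req#4 t=1ms: ALLOW
  req#5 t=1ms: ALLOW
  req#6 t=1ms: ALLOW
  req#7 t=1ms: ALLOW
  req#8 t=2ms: ALLOW
  req#9 t=2ms: ALLOW
  req#10 t=2ms: DENY
  req#11 t=2ms: DENY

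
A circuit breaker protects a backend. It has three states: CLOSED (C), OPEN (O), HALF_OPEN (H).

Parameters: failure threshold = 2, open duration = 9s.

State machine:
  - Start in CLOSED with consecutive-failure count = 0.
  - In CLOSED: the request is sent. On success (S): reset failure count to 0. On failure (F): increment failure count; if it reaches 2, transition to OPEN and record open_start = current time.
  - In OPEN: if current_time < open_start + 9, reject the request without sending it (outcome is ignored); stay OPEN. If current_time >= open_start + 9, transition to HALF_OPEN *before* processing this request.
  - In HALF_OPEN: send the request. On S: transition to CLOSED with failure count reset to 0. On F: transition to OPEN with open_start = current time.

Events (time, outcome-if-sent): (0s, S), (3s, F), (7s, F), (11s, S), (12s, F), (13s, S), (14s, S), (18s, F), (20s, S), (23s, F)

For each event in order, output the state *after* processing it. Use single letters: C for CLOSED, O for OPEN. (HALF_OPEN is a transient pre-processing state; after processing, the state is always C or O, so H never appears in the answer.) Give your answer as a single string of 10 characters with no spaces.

State after each event:
  event#1 t=0s outcome=S: state=CLOSED
  event#2 t=3s outcome=F: state=CLOSED
  event#3 t=7s outcome=F: state=OPEN
  event#4 t=11s outcome=S: state=OPEN
  event#5 t=12s outcome=F: state=OPEN
  event#6 t=13s outcome=S: state=OPEN
  event#7 t=14s outcome=S: state=OPEN
  event#8 t=18s outcome=F: state=OPEN
  event#9 t=20s outcome=S: state=OPEN
  event#10 t=23s outcome=F: state=OPEN

Answer: CCOOOOOOOO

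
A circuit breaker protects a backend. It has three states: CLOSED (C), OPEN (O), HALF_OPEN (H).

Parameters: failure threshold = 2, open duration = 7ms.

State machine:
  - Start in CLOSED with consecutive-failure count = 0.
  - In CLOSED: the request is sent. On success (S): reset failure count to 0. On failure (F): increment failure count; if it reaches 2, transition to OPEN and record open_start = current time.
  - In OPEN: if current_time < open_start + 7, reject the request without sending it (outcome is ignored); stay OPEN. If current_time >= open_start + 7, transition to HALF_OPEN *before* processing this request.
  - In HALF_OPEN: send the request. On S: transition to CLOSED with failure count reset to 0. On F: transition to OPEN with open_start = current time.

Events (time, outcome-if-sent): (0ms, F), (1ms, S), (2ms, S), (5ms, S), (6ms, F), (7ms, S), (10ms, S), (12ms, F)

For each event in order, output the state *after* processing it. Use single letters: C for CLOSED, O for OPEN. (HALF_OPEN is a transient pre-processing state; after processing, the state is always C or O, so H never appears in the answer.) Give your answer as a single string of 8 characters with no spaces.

State after each event:
  event#1 t=0ms outcome=F: state=CLOSED
  event#2 t=1ms outcome=S: state=CLOSED
  event#3 t=2ms outcome=S: state=CLOSED
  event#4 t=5ms outcome=S: state=CLOSED
  event#5 t=6ms outcome=F: state=CLOSED
  event#6 t=7ms outcome=S: state=CLOSED
  event#7 t=10ms outcome=S: state=CLOSED
  event#8 t=12ms outcome=F: state=CLOSED

Answer: CCCCCCCC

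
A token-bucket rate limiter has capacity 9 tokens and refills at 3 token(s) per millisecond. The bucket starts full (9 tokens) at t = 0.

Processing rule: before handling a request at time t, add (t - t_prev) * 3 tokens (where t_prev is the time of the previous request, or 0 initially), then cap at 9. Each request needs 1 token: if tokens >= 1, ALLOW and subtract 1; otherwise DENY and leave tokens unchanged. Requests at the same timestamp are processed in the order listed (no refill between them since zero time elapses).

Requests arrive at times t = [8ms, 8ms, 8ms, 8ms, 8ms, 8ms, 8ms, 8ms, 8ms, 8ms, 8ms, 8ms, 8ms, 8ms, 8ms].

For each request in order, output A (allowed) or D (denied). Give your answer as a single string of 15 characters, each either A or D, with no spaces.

Simulating step by step:
  req#1 t=8ms: ALLOW
  req#2 t=8ms: ALLOW
  req#3 t=8ms: ALLOW
  req#4 t=8ms: ALLOW
  req#5 t=8ms: ALLOW
  req#6 t=8ms: ALLOW
  req#7 t=8ms: ALLOW
  req#8 t=8ms: ALLOW
  req#9 t=8ms: ALLOW
  req#10 t=8ms: DENY
  req#11 t=8ms: DENY
  req#12 t=8ms: DENY
  req#13 t=8ms: DENY
  req#14 t=8ms: DENY
  req#15 t=8ms: DENY

Answer: AAAAAAAAADDDDDD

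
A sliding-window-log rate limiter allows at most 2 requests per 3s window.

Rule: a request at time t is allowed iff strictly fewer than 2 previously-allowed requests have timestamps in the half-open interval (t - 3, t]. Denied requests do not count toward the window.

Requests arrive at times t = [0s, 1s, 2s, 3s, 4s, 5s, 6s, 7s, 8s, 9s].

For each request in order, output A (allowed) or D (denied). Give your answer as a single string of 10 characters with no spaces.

Tracking allowed requests in the window:
  req#1 t=0s: ALLOW
  req#2 t=1s: ALLOW
  req#3 t=2s: DENY
  req#4 t=3s: ALLOW
  req#5 t=4s: ALLOW
  req#6 t=5s: DENY
  req#7 t=6s: ALLOW
  req#8 t=7s: ALLOW
  req#9 t=8s: DENY
  req#10 t=9s: ALLOW

Answer: AADAADAADA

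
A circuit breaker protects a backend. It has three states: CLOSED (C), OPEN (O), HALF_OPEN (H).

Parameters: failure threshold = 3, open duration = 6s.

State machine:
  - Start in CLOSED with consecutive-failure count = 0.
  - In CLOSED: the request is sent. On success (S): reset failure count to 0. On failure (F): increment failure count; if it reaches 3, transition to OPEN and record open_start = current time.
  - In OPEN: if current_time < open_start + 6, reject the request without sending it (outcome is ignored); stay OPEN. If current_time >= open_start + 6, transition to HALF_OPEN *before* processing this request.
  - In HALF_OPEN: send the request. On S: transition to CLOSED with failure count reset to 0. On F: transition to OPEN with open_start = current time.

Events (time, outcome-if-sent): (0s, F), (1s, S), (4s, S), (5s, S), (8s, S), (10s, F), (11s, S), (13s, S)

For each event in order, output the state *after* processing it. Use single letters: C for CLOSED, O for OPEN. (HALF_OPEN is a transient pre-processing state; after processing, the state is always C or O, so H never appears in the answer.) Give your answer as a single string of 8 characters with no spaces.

Answer: CCCCCCCC

Derivation:
State after each event:
  event#1 t=0s outcome=F: state=CLOSED
  event#2 t=1s outcome=S: state=CLOSED
  event#3 t=4s outcome=S: state=CLOSED
  event#4 t=5s outcome=S: state=CLOSED
  event#5 t=8s outcome=S: state=CLOSED
  event#6 t=10s outcome=F: state=CLOSED
  event#7 t=11s outcome=S: state=CLOSED
  event#8 t=13s outcome=S: state=CLOSED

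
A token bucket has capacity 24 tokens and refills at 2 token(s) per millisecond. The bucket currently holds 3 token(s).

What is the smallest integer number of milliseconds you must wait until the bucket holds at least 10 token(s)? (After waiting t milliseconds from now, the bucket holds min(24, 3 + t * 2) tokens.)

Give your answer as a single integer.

Need 3 + t * 2 >= 10, so t >= 7/2.
Smallest integer t = ceil(7/2) = 4.

Answer: 4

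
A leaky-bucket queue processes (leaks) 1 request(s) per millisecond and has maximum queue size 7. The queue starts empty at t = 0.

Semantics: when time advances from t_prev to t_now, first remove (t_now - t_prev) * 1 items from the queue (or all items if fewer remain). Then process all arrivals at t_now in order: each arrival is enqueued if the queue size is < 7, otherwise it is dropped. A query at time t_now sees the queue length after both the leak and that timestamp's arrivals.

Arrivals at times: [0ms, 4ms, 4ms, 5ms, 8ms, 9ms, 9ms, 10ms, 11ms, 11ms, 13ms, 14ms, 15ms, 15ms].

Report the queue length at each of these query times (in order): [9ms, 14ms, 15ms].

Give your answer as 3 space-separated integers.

Queue lengths at query times:
  query t=9ms: backlog = 2
  query t=14ms: backlog = 2
  query t=15ms: backlog = 3

Answer: 2 2 3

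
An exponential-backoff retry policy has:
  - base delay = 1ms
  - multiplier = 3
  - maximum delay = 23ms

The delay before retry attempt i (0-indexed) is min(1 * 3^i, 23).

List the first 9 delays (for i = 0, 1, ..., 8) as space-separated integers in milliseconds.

Computing each delay:
  i=0: min(1*3^0, 23) = 1
  i=1: min(1*3^1, 23) = 3
  i=2: min(1*3^2, 23) = 9
  i=3: min(1*3^3, 23) = 23
  i=4: min(1*3^4, 23) = 23
  i=5: min(1*3^5, 23) = 23
  i=6: min(1*3^6, 23) = 23
  i=7: min(1*3^7, 23) = 23
  i=8: min(1*3^8, 23) = 23

Answer: 1 3 9 23 23 23 23 23 23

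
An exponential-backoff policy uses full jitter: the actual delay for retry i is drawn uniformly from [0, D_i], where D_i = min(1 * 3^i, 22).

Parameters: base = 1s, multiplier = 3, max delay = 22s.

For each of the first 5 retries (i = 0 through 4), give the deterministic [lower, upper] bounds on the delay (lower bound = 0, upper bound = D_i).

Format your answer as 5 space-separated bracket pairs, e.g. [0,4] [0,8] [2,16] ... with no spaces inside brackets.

Computing bounds per retry:
  i=0: D_i=min(1*3^0,22)=1, bounds=[0,1]
  i=1: D_i=min(1*3^1,22)=3, bounds=[0,3]
  i=2: D_i=min(1*3^2,22)=9, bounds=[0,9]
  i=3: D_i=min(1*3^3,22)=22, bounds=[0,22]
  i=4: D_i=min(1*3^4,22)=22, bounds=[0,22]

Answer: [0,1] [0,3] [0,9] [0,22] [0,22]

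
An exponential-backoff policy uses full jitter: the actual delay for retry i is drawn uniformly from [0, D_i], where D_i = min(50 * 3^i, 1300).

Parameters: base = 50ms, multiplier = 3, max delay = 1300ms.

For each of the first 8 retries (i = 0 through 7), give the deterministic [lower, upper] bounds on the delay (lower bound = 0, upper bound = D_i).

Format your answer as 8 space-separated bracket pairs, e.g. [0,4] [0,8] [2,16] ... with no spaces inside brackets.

Computing bounds per retry:
  i=0: D_i=min(50*3^0,1300)=50, bounds=[0,50]
  i=1: D_i=min(50*3^1,1300)=150, bounds=[0,150]
  i=2: D_i=min(50*3^2,1300)=450, bounds=[0,450]
  i=3: D_i=min(50*3^3,1300)=1300, bounds=[0,1300]
  i=4: D_i=min(50*3^4,1300)=1300, bounds=[0,1300]
  i=5: D_i=min(50*3^5,1300)=1300, bounds=[0,1300]
  i=6: D_i=min(50*3^6,1300)=1300, bounds=[0,1300]
  i=7: D_i=min(50*3^7,1300)=1300, bounds=[0,1300]

Answer: [0,50] [0,150] [0,450] [0,1300] [0,1300] [0,1300] [0,1300] [0,1300]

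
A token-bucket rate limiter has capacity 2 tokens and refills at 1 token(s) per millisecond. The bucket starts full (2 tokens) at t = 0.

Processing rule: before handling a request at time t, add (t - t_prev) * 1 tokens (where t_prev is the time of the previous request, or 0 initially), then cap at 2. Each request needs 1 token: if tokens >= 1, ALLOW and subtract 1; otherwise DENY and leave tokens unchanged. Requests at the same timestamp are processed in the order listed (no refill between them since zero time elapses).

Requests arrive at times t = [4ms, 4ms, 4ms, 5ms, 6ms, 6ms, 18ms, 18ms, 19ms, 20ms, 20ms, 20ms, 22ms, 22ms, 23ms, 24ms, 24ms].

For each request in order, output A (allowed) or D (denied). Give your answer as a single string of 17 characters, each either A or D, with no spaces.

Simulating step by step:
  req#1 t=4ms: ALLOW
  req#2 t=4ms: ALLOW
  req#3 t=4ms: DENY
  req#4 t=5ms: ALLOW
  req#5 t=6ms: ALLOW
  req#6 t=6ms: DENY
  req#7 t=18ms: ALLOW
  req#8 t=18ms: ALLOW
  req#9 t=19ms: ALLOW
  req#10 t=20ms: ALLOW
  req#11 t=20ms: DENY
  req#12 t=20ms: DENY
  req#13 t=22ms: ALLOW
  req#14 t=22ms: ALLOW
  req#15 t=23ms: ALLOW
  req#16 t=24ms: ALLOW
  req#17 t=24ms: DENY

Answer: AADAADAAAADDAAAAD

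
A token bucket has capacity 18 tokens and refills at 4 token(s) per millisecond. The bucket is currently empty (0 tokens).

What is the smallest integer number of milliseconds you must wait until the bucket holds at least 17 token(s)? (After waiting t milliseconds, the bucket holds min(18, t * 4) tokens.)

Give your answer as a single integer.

Need t * 4 >= 17, so t >= 17/4.
Smallest integer t = ceil(17/4) = 5.

Answer: 5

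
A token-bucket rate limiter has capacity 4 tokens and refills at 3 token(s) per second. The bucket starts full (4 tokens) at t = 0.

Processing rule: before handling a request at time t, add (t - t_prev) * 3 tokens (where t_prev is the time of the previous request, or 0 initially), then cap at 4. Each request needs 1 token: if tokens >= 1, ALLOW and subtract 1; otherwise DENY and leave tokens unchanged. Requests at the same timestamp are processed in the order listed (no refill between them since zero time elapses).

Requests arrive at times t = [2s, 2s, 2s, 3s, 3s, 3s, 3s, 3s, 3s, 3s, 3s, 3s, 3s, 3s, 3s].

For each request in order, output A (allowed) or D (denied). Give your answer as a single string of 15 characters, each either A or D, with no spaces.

Answer: AAAAAAADDDDDDDD

Derivation:
Simulating step by step:
  req#1 t=2s: ALLOW
  req#2 t=2s: ALLOW
  req#3 t=2s: ALLOW
  req#4 t=3s: ALLOW
  req#5 t=3s: ALLOW
  req#6 t=3s: ALLOW
  req#7 t=3s: ALLOW
  req#8 t=3s: DENY
  req#9 t=3s: DENY
  req#10 t=3s: DENY
  req#11 t=3s: DENY
  req#12 t=3s: DENY
  req#13 t=3s: DENY
  req#14 t=3s: DENY
  req#15 t=3s: DENY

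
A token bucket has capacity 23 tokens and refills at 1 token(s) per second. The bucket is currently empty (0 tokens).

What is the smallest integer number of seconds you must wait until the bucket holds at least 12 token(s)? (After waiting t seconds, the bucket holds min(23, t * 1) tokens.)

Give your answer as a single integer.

Answer: 12

Derivation:
Need t * 1 >= 12, so t >= 12/1.
Smallest integer t = ceil(12/1) = 12.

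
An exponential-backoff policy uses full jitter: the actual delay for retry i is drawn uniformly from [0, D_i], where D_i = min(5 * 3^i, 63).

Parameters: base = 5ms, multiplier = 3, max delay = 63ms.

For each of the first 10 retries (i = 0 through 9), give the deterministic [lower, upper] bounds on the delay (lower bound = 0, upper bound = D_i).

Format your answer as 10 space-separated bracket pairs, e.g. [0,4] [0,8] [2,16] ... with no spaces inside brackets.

Answer: [0,5] [0,15] [0,45] [0,63] [0,63] [0,63] [0,63] [0,63] [0,63] [0,63]

Derivation:
Computing bounds per retry:
  i=0: D_i=min(5*3^0,63)=5, bounds=[0,5]
  i=1: D_i=min(5*3^1,63)=15, bounds=[0,15]
  i=2: D_i=min(5*3^2,63)=45, bounds=[0,45]
  i=3: D_i=min(5*3^3,63)=63, bounds=[0,63]
  i=4: D_i=min(5*3^4,63)=63, bounds=[0,63]
  i=5: D_i=min(5*3^5,63)=63, bounds=[0,63]
  i=6: D_i=min(5*3^6,63)=63, bounds=[0,63]
  i=7: D_i=min(5*3^7,63)=63, bounds=[0,63]
  i=8: D_i=min(5*3^8,63)=63, bounds=[0,63]
  i=9: D_i=min(5*3^9,63)=63, bounds=[0,63]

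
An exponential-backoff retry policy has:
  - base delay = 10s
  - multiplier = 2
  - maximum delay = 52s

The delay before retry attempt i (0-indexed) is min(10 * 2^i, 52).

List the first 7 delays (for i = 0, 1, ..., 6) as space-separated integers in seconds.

Answer: 10 20 40 52 52 52 52

Derivation:
Computing each delay:
  i=0: min(10*2^0, 52) = 10
  i=1: min(10*2^1, 52) = 20
  i=2: min(10*2^2, 52) = 40
  i=3: min(10*2^3, 52) = 52
  i=4: min(10*2^4, 52) = 52
  i=5: min(10*2^5, 52) = 52
  i=6: min(10*2^6, 52) = 52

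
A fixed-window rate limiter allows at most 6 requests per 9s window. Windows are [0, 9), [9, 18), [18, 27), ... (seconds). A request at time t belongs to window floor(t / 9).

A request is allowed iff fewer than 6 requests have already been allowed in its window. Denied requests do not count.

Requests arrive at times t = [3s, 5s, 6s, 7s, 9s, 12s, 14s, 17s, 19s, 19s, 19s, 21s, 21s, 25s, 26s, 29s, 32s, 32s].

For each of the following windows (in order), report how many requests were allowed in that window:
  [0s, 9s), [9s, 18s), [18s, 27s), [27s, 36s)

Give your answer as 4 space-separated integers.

Answer: 4 4 6 3

Derivation:
Processing requests:
  req#1 t=3s (window 0): ALLOW
  req#2 t=5s (window 0): ALLOW
  req#3 t=6s (window 0): ALLOW
  req#4 t=7s (window 0): ALLOW
  req#5 t=9s (window 1): ALLOW
  req#6 t=12s (window 1): ALLOW
  req#7 t=14s (window 1): ALLOW
  req#8 t=17s (window 1): ALLOW
  req#9 t=19s (window 2): ALLOW
  req#10 t=19s (window 2): ALLOW
  req#11 t=19s (window 2): ALLOW
  req#12 t=21s (window 2): ALLOW
  req#13 t=21s (window 2): ALLOW
  req#14 t=25s (window 2): ALLOW
  req#15 t=26s (window 2): DENY
  req#16 t=29s (window 3): ALLOW
  req#17 t=32s (window 3): ALLOW
  req#18 t=32s (window 3): ALLOW

Allowed counts by window: 4 4 6 3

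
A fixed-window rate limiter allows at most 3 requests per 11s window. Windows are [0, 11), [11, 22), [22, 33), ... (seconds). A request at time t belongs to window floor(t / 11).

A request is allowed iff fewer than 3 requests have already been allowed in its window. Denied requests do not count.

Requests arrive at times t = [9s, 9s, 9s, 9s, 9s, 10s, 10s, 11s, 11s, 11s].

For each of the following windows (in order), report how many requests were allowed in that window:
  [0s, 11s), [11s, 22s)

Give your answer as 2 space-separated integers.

Processing requests:
  req#1 t=9s (window 0): ALLOW
  req#2 t=9s (window 0): ALLOW
  req#3 t=9s (window 0): ALLOW
  req#4 t=9s (window 0): DENY
  req#5 t=9s (window 0): DENY
  req#6 t=10s (window 0): DENY
  req#7 t=10s (window 0): DENY
  req#8 t=11s (window 1): ALLOW
  req#9 t=11s (window 1): ALLOW
  req#10 t=11s (window 1): ALLOW

Allowed counts by window: 3 3

Answer: 3 3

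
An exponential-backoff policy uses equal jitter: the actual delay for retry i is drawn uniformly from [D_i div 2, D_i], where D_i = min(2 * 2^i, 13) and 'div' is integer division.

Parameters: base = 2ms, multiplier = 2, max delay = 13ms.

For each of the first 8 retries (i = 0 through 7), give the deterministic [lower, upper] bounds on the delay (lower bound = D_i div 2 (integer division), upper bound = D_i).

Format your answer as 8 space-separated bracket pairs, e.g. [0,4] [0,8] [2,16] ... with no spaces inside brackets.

Answer: [1,2] [2,4] [4,8] [6,13] [6,13] [6,13] [6,13] [6,13]

Derivation:
Computing bounds per retry:
  i=0: D_i=min(2*2^0,13)=2, bounds=[1,2]
  i=1: D_i=min(2*2^1,13)=4, bounds=[2,4]
  i=2: D_i=min(2*2^2,13)=8, bounds=[4,8]
  i=3: D_i=min(2*2^3,13)=13, bounds=[6,13]
  i=4: D_i=min(2*2^4,13)=13, bounds=[6,13]
  i=5: D_i=min(2*2^5,13)=13, bounds=[6,13]
  i=6: D_i=min(2*2^6,13)=13, bounds=[6,13]
  i=7: D_i=min(2*2^7,13)=13, bounds=[6,13]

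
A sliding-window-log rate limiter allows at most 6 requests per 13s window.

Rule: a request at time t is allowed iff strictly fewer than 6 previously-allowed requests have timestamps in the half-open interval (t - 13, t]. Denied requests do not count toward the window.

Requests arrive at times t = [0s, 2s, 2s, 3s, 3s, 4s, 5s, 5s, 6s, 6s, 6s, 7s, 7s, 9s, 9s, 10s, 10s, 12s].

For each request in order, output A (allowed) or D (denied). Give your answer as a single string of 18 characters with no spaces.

Answer: AAAAAADDDDDDDDDDDD

Derivation:
Tracking allowed requests in the window:
  req#1 t=0s: ALLOW
  req#2 t=2s: ALLOW
  req#3 t=2s: ALLOW
  req#4 t=3s: ALLOW
  req#5 t=3s: ALLOW
  req#6 t=4s: ALLOW
  req#7 t=5s: DENY
  req#8 t=5s: DENY
  req#9 t=6s: DENY
  req#10 t=6s: DENY
  req#11 t=6s: DENY
  req#12 t=7s: DENY
  req#13 t=7s: DENY
  req#14 t=9s: DENY
  req#15 t=9s: DENY
  req#16 t=10s: DENY
  req#17 t=10s: DENY
  req#18 t=12s: DENY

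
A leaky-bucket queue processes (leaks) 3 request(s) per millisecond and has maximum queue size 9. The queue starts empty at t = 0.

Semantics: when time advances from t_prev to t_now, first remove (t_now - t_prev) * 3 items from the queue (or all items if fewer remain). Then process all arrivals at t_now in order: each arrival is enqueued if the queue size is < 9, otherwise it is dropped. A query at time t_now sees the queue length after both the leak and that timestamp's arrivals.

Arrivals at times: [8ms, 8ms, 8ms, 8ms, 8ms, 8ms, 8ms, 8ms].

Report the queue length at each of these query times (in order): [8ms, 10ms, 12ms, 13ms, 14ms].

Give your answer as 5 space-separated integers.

Answer: 8 2 0 0 0

Derivation:
Queue lengths at query times:
  query t=8ms: backlog = 8
  query t=10ms: backlog = 2
  query t=12ms: backlog = 0
  query t=13ms: backlog = 0
  query t=14ms: backlog = 0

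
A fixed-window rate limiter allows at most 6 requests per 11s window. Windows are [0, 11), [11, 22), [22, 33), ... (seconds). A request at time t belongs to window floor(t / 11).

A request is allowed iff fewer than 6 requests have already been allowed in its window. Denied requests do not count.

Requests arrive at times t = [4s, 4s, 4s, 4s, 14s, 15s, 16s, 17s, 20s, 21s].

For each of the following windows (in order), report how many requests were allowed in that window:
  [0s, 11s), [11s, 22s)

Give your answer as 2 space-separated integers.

Answer: 4 6

Derivation:
Processing requests:
  req#1 t=4s (window 0): ALLOW
  req#2 t=4s (window 0): ALLOW
  req#3 t=4s (window 0): ALLOW
  req#4 t=4s (window 0): ALLOW
  req#5 t=14s (window 1): ALLOW
  req#6 t=15s (window 1): ALLOW
  req#7 t=16s (window 1): ALLOW
  req#8 t=17s (window 1): ALLOW
  req#9 t=20s (window 1): ALLOW
  req#10 t=21s (window 1): ALLOW

Allowed counts by window: 4 6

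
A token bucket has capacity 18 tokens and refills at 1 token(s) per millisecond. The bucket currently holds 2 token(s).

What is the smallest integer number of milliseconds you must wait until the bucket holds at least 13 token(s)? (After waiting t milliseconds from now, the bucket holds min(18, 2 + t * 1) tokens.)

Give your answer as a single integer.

Answer: 11

Derivation:
Need 2 + t * 1 >= 13, so t >= 11/1.
Smallest integer t = ceil(11/1) = 11.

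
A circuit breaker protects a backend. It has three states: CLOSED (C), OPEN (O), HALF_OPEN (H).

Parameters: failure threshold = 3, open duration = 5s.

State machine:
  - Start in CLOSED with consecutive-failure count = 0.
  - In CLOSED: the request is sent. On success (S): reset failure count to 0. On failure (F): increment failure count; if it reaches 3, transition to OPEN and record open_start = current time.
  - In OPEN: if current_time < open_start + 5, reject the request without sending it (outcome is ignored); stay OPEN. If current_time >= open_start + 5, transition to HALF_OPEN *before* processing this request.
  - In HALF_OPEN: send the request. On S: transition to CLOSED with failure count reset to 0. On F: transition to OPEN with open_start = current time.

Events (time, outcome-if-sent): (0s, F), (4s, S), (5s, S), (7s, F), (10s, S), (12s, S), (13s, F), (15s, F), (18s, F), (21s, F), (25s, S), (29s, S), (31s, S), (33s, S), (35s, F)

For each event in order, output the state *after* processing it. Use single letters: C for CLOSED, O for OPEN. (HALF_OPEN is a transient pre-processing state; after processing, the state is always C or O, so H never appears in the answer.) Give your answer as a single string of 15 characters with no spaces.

State after each event:
  event#1 t=0s outcome=F: state=CLOSED
  event#2 t=4s outcome=S: state=CLOSED
  event#3 t=5s outcome=S: state=CLOSED
  event#4 t=7s outcome=F: state=CLOSED
  event#5 t=10s outcome=S: state=CLOSED
  event#6 t=12s outcome=S: state=CLOSED
  event#7 t=13s outcome=F: state=CLOSED
  event#8 t=15s outcome=F: state=CLOSED
  event#9 t=18s outcome=F: state=OPEN
  event#10 t=21s outcome=F: state=OPEN
  event#11 t=25s outcome=S: state=CLOSED
  event#12 t=29s outcome=S: state=CLOSED
  event#13 t=31s outcome=S: state=CLOSED
  event#14 t=33s outcome=S: state=CLOSED
  event#15 t=35s outcome=F: state=CLOSED

Answer: CCCCCCCCOOCCCCC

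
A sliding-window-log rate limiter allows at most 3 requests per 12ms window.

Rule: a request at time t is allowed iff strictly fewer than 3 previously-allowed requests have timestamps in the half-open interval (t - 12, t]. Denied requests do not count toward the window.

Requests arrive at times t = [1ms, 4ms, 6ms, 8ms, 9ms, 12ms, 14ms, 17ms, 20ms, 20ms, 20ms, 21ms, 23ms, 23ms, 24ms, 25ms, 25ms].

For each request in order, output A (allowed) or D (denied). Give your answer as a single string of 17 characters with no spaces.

Tracking allowed requests in the window:
  req#1 t=1ms: ALLOW
  req#2 t=4ms: ALLOW
  req#3 t=6ms: ALLOW
  req#4 t=8ms: DENY
  req#5 t=9ms: DENY
  req#6 t=12ms: DENY
  req#7 t=14ms: ALLOW
  req#8 t=17ms: ALLOW
  req#9 t=20ms: ALLOW
  req#10 t=20ms: DENY
  req#11 t=20ms: DENY
  req#12 t=21ms: DENY
  req#13 t=23ms: DENY
  req#14 t=23ms: DENY
  req#15 t=24ms: DENY
  req#16 t=25ms: DENY
  req#17 t=25ms: DENY

Answer: AAADDDAAADDDDDDDD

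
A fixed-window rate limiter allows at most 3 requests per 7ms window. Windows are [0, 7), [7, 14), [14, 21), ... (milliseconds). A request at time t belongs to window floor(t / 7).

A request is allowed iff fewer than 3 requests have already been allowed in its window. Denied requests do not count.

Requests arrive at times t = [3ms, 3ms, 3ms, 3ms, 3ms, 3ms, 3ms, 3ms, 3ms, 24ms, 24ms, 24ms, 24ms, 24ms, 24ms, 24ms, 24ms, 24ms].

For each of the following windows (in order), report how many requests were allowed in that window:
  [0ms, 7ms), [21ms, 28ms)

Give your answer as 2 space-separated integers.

Answer: 3 3

Derivation:
Processing requests:
  req#1 t=3ms (window 0): ALLOW
  req#2 t=3ms (window 0): ALLOW
  req#3 t=3ms (window 0): ALLOW
  req#4 t=3ms (window 0): DENY
  req#5 t=3ms (window 0): DENY
  req#6 t=3ms (window 0): DENY
  req#7 t=3ms (window 0): DENY
  req#8 t=3ms (window 0): DENY
  req#9 t=3ms (window 0): DENY
  req#10 t=24ms (window 3): ALLOW
  req#11 t=24ms (window 3): ALLOW
  req#12 t=24ms (window 3): ALLOW
  req#13 t=24ms (window 3): DENY
  req#14 t=24ms (window 3): DENY
  req#15 t=24ms (window 3): DENY
  req#16 t=24ms (window 3): DENY
  req#17 t=24ms (window 3): DENY
  req#18 t=24ms (window 3): DENY

Allowed counts by window: 3 3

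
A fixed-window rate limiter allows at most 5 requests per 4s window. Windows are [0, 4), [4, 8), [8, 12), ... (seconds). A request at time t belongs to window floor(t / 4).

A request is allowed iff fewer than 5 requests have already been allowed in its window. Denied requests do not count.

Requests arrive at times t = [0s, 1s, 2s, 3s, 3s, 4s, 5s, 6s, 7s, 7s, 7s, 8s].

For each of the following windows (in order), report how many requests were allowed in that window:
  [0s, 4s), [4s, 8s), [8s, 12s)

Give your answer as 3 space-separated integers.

Answer: 5 5 1

Derivation:
Processing requests:
  req#1 t=0s (window 0): ALLOW
  req#2 t=1s (window 0): ALLOW
  req#3 t=2s (window 0): ALLOW
  req#4 t=3s (window 0): ALLOW
  req#5 t=3s (window 0): ALLOW
  req#6 t=4s (window 1): ALLOW
  req#7 t=5s (window 1): ALLOW
  req#8 t=6s (window 1): ALLOW
  req#9 t=7s (window 1): ALLOW
  req#10 t=7s (window 1): ALLOW
  req#11 t=7s (window 1): DENY
  req#12 t=8s (window 2): ALLOW

Allowed counts by window: 5 5 1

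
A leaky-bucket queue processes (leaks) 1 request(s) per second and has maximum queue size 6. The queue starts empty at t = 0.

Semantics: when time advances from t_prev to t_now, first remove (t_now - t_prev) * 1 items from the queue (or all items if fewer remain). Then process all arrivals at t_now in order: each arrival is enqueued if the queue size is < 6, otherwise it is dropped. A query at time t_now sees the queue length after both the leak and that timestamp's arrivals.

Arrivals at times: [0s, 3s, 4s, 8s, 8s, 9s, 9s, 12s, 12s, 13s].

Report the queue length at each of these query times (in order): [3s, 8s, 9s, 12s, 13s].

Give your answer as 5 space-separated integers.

Answer: 1 2 3 2 2

Derivation:
Queue lengths at query times:
  query t=3s: backlog = 1
  query t=8s: backlog = 2
  query t=9s: backlog = 3
  query t=12s: backlog = 2
  query t=13s: backlog = 2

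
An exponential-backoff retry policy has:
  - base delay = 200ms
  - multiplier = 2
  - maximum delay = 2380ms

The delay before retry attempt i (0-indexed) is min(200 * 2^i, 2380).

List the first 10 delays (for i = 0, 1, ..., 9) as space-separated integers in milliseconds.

Computing each delay:
  i=0: min(200*2^0, 2380) = 200
  i=1: min(200*2^1, 2380) = 400
  i=2: min(200*2^2, 2380) = 800
  i=3: min(200*2^3, 2380) = 1600
  i=4: min(200*2^4, 2380) = 2380
  i=5: min(200*2^5, 2380) = 2380
  i=6: min(200*2^6, 2380) = 2380
  i=7: min(200*2^7, 2380) = 2380
  i=8: min(200*2^8, 2380) = 2380
  i=9: min(200*2^9, 2380) = 2380

Answer: 200 400 800 1600 2380 2380 2380 2380 2380 2380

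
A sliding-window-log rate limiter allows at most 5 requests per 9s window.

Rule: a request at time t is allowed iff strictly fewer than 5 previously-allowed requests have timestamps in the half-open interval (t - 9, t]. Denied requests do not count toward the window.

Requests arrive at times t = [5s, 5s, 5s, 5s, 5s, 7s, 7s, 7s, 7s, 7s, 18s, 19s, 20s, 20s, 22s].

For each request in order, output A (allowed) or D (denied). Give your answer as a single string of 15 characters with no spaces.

Answer: AAAAADDDDDAAAAA

Derivation:
Tracking allowed requests in the window:
  req#1 t=5s: ALLOW
  req#2 t=5s: ALLOW
  req#3 t=5s: ALLOW
  req#4 t=5s: ALLOW
  req#5 t=5s: ALLOW
  req#6 t=7s: DENY
  req#7 t=7s: DENY
  req#8 t=7s: DENY
  req#9 t=7s: DENY
  req#10 t=7s: DENY
  req#11 t=18s: ALLOW
  req#12 t=19s: ALLOW
  req#13 t=20s: ALLOW
  req#14 t=20s: ALLOW
  req#15 t=22s: ALLOW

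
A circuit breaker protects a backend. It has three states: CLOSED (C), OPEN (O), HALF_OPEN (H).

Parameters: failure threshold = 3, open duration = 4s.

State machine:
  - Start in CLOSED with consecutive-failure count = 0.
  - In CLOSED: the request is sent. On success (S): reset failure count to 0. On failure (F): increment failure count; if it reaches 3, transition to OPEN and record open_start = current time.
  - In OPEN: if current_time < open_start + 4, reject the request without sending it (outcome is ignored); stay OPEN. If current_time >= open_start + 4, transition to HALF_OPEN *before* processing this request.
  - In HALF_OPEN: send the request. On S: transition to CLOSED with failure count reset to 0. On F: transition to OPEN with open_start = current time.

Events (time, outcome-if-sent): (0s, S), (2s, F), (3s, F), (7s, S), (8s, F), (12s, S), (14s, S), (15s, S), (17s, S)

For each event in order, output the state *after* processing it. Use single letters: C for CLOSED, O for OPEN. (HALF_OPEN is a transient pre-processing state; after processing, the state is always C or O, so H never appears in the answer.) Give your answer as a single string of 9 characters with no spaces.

Answer: CCCCCCCCC

Derivation:
State after each event:
  event#1 t=0s outcome=S: state=CLOSED
  event#2 t=2s outcome=F: state=CLOSED
  event#3 t=3s outcome=F: state=CLOSED
  event#4 t=7s outcome=S: state=CLOSED
  event#5 t=8s outcome=F: state=CLOSED
  event#6 t=12s outcome=S: state=CLOSED
  event#7 t=14s outcome=S: state=CLOSED
  event#8 t=15s outcome=S: state=CLOSED
  event#9 t=17s outcome=S: state=CLOSED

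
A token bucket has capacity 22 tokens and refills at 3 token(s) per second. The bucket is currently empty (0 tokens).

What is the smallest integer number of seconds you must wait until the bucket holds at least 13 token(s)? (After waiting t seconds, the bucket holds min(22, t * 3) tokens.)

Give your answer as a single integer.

Need t * 3 >= 13, so t >= 13/3.
Smallest integer t = ceil(13/3) = 5.

Answer: 5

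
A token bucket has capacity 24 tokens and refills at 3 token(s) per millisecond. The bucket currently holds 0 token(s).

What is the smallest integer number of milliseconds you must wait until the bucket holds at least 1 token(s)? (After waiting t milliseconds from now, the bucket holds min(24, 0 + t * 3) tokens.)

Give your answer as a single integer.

Answer: 1

Derivation:
Need 0 + t * 3 >= 1, so t >= 1/3.
Smallest integer t = ceil(1/3) = 1.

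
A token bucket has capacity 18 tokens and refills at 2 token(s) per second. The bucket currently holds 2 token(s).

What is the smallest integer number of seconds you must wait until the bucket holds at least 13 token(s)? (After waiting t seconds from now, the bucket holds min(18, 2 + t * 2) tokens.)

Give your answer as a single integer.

Need 2 + t * 2 >= 13, so t >= 11/2.
Smallest integer t = ceil(11/2) = 6.

Answer: 6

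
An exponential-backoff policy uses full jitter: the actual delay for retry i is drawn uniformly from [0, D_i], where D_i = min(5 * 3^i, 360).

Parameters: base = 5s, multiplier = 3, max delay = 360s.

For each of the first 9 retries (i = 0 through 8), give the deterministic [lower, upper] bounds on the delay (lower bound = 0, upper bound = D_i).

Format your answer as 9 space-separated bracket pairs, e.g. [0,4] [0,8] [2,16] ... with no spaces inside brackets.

Answer: [0,5] [0,15] [0,45] [0,135] [0,360] [0,360] [0,360] [0,360] [0,360]

Derivation:
Computing bounds per retry:
  i=0: D_i=min(5*3^0,360)=5, bounds=[0,5]
  i=1: D_i=min(5*3^1,360)=15, bounds=[0,15]
  i=2: D_i=min(5*3^2,360)=45, bounds=[0,45]
  i=3: D_i=min(5*3^3,360)=135, bounds=[0,135]
  i=4: D_i=min(5*3^4,360)=360, bounds=[0,360]
  i=5: D_i=min(5*3^5,360)=360, bounds=[0,360]
  i=6: D_i=min(5*3^6,360)=360, bounds=[0,360]
  i=7: D_i=min(5*3^7,360)=360, bounds=[0,360]
  i=8: D_i=min(5*3^8,360)=360, bounds=[0,360]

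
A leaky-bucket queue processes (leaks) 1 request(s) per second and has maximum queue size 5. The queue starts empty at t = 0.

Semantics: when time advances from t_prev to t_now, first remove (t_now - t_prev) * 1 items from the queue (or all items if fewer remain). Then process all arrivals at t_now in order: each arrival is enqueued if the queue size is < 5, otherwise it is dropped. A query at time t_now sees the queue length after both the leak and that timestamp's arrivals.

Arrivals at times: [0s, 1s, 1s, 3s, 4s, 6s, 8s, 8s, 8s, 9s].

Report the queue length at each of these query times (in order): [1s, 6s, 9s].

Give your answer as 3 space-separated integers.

Answer: 2 1 3

Derivation:
Queue lengths at query times:
  query t=1s: backlog = 2
  query t=6s: backlog = 1
  query t=9s: backlog = 3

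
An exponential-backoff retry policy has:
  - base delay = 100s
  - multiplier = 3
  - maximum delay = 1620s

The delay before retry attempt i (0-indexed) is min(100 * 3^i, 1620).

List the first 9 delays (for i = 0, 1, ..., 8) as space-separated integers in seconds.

Computing each delay:
  i=0: min(100*3^0, 1620) = 100
  i=1: min(100*3^1, 1620) = 300
  i=2: min(100*3^2, 1620) = 900
  i=3: min(100*3^3, 1620) = 1620
  i=4: min(100*3^4, 1620) = 1620
  i=5: min(100*3^5, 1620) = 1620
  i=6: min(100*3^6, 1620) = 1620
  i=7: min(100*3^7, 1620) = 1620
  i=8: min(100*3^8, 1620) = 1620

Answer: 100 300 900 1620 1620 1620 1620 1620 1620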